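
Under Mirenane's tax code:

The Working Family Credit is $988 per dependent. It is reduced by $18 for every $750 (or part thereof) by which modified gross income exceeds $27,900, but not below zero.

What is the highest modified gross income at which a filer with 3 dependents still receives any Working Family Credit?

$150,900

Full credit = 3 × $988 = $2,964.
After 164 increments the reduction is 164 × $18 = $2,952, leaving $12; one more increment wipes it out. Increment 164 ends at excess 164 × $750 = $123,000, so the highest qualifying income is $27,900 + $123,000 = $150,900.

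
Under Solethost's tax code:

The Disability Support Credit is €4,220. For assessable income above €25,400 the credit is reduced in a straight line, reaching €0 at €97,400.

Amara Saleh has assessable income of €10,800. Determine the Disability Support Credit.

Disability Support Credit: €10,800 is at or below the €25,400 threshold, so the full €4,220 applies.

€4,220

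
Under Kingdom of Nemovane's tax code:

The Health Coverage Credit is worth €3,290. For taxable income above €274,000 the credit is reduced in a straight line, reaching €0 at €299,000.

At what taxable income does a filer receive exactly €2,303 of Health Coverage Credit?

€2,303 is 2,303/3,290 of the full €3,290, so 987/3,290 of the €25,000 range has been used: income = €274,000 + €25,000 × 987/3,290 = €281,500.

€281,500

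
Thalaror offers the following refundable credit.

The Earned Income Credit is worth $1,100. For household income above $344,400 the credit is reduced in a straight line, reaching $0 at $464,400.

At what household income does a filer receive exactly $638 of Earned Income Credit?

$394,800

$638 is 638/1,100 of the full $1,100, so 462/1,100 of the $120,000 range has been used: income = $344,400 + $120,000 × 462/1,100 = $394,800.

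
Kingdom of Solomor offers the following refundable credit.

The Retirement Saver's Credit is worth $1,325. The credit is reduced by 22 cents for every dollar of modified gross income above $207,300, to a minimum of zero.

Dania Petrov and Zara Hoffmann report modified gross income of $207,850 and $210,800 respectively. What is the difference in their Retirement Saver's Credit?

$649

Dania ($207,850): Retirement Saver's Credit: 22% of the $550 excess over $207,300 is $121; credit = $1,325 − $121 = $1,204.
Zara ($210,800): Retirement Saver's Credit: 22% of the $3,500 excess over $207,300 is $770; credit = $1,325 − $770 = $555.
Difference: |$1,204 − $555| = $649.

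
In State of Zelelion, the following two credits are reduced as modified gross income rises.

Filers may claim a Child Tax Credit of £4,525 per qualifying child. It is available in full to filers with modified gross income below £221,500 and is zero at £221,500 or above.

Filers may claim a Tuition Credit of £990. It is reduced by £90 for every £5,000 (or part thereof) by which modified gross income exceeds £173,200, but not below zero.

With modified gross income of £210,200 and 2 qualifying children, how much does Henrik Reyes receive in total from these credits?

£9,320

Child Tax Credit: base = 2 × £4,525 = £9,050. £210,200 is below the £221,500 cutoff, so the full £9,050 applies.
Tuition Credit: income exceeds £173,200 by £37,000, which is 8 full-or-partial £5,000 increments; reduction = 8 × £90 = £720, leaving £270.
Total: £9,050 + £270 = £9,320.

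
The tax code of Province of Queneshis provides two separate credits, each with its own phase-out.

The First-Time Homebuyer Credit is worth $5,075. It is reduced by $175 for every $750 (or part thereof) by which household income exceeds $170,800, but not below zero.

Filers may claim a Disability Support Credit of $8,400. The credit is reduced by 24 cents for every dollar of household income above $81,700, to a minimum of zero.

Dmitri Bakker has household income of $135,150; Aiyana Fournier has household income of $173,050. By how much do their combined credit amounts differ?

Dmitri ($135,150): First-Time Homebuyer Credit: $135,150 is at or below the $170,800 threshold, so the full $5,075 applies. Disability Support Credit: 24% of the $53,450 excess over $81,700 is $12,828 ≥ base, so the credit is $0. total $5,075 + $0 = $5,075
Aiyana ($173,050): First-Time Homebuyer Credit: income exceeds $170,800 by $2,250, which is 3 full-or-partial $750 increments; reduction = 3 × $175 = $525, leaving $4,550. Disability Support Credit: 24% of the $91,350 excess over $81,700 is $21,924 ≥ base, so the credit is $0. total $4,550 + $0 = $4,550
Difference: |$5,075 − $4,550| = $525.

$525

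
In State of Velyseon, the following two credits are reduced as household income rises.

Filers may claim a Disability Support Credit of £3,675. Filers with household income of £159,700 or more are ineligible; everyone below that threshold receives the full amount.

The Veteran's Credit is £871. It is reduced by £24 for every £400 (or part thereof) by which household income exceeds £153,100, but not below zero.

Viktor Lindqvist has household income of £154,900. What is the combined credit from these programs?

Disability Support Credit: £154,900 is below the £159,700 cutoff, so the full £3,675 applies.
Veteran's Credit: income exceeds £153,100 by £1,800, which is 5 full-or-partial £400 increments; reduction = 5 × £24 = £120, leaving £751.
Total: £3,675 + £751 = £4,426.

£4,426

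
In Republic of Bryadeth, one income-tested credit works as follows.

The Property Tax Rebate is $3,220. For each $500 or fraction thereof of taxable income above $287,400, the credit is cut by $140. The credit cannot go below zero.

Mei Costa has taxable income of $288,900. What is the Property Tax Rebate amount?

Property Tax Rebate: income exceeds $287,400 by $1,500, which is 3 full-or-partial $500 increments; reduction = 3 × $140 = $420, leaving $2,800.

$2,800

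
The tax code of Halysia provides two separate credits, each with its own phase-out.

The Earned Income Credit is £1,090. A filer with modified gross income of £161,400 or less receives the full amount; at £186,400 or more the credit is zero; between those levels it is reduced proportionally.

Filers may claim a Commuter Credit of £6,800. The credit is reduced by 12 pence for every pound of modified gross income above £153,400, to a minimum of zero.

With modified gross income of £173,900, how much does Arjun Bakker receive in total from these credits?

Earned Income Credit: £173,900 is £12,500 into a £25,000 phase-out range, leaving 12,500/25,000 of the credit: £1,090 × 12,500/25,000 = £545.
Commuter Credit: 12% of the £20,500 excess over £153,400 is £2,460; credit = £6,800 − £2,460 = £4,340.
Total: £545 + £4,340 = £4,885.

£4,885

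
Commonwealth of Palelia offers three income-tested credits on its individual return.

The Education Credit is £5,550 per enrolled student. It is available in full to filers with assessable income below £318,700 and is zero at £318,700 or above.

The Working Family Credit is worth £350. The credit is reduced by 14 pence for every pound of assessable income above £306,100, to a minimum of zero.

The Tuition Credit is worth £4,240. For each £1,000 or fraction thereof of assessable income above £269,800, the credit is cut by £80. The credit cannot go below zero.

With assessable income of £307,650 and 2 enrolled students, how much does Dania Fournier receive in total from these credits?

Education Credit: base = 2 × £5,550 = £11,100. £307,650 is below the £318,700 cutoff, so the full £11,100 applies.
Working Family Credit: 14% of the £1,550 excess over £306,100 is £217; credit = £350 − £217 = £133.
Tuition Credit: income exceeds £269,800 by £37,850, which is 38 full-or-partial £1,000 increments; reduction = 38 × £80 = £3,040, leaving £1,200.
Total: £11,100 + £133 + £1,200 = £12,433.

£12,433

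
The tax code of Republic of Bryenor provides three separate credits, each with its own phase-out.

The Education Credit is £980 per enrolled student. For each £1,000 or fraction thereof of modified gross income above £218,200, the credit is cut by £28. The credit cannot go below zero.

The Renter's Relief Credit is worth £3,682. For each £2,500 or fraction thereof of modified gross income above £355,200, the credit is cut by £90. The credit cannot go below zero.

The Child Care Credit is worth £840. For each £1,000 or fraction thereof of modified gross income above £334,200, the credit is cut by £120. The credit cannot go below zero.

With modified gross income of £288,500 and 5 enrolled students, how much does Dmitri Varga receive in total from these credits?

Education Credit: base = 5 × £980 = £4,900. income exceeds £218,200 by £70,300, which is 71 full-or-partial £1,000 increments; reduction = 71 × £28 = £1,988, leaving £2,912.
Renter's Relief Credit: £288,500 is at or below the £355,200 threshold, so the full £3,682 applies.
Child Care Credit: £288,500 is at or below the £334,200 threshold, so the full £840 applies.
Total: £2,912 + £3,682 + £840 = £7,434.

£7,434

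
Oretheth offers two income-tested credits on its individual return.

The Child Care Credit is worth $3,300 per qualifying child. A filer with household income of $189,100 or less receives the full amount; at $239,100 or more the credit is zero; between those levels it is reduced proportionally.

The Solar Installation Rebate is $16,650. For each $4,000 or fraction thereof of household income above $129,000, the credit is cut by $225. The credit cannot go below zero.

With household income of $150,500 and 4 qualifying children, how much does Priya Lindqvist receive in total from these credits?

$28,500

Child Care Credit: base = 4 × $3,300 = $13,200. $150,500 is at or below the $189,100 threshold, so the full $13,200 applies.
Solar Installation Rebate: income exceeds $129,000 by $21,500, which is 6 full-or-partial $4,000 increments; reduction = 6 × $225 = $1,350, leaving $15,300.
Total: $13,200 + $15,300 = $28,500.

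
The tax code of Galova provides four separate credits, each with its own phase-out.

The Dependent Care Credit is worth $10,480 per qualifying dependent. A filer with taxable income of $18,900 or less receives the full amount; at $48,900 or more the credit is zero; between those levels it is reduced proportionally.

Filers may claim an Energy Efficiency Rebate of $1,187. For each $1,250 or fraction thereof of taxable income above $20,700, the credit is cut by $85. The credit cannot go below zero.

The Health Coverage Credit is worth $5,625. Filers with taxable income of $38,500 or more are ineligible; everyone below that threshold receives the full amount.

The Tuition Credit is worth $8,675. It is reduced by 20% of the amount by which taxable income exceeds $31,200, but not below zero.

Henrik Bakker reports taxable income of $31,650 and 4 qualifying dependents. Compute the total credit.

Dependent Care Credit: base = 4 × $10,480 = $41,920. $31,650 is $12,750 into a $30,000 phase-out range, leaving 17,250/30,000 of the credit: $41,920 × 17,250/30,000 = $24,104.
Energy Efficiency Rebate: income exceeds $20,700 by $10,950, which is 9 full-or-partial $1,250 increments; reduction = 9 × $85 = $765, leaving $422.
Health Coverage Credit: $31,650 is below the $38,500 cutoff, so the full $5,625 applies.
Tuition Credit: 20% of the $450 excess over $31,200 is $90; credit = $8,675 − $90 = $8,585.
Total: $24,104 + $422 + $5,625 + $8,585 = $38,736.

$38,736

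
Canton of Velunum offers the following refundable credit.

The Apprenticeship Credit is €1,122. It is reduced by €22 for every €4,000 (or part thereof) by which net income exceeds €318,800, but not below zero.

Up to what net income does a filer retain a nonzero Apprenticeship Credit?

€518,800

After 50 increments the reduction is 50 × €22 = €1,100, leaving €22; one more increment wipes it out. Increment 50 ends at excess 50 × €4,000 = €200,000, so the highest qualifying income is €318,800 + €200,000 = €518,800.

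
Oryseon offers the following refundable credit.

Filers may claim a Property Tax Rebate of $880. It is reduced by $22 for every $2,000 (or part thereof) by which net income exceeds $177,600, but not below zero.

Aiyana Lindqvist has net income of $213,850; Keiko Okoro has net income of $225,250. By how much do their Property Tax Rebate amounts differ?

$110

Aiyana ($213,850): Property Tax Rebate: income exceeds $177,600 by $36,250, which is 19 full-or-partial $2,000 increments; reduction = 19 × $22 = $418, leaving $462.
Keiko ($225,250): Property Tax Rebate: income exceeds $177,600 by $47,650, which is 24 full-or-partial $2,000 increments; reduction = 24 × $22 = $528, leaving $352.
Difference: |$462 − $352| = $110.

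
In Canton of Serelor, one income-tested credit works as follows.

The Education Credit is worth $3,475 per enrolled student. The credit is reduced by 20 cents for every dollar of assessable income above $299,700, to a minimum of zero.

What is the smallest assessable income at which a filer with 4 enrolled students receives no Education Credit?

Full credit = 4 × $3,475 = $13,900.
The credit falls by 20% of each dollar above $299,700, so it reaches zero when the excess is $13,900 / 20% = $69,500: income = $299,700 + $69,500 = $369,200.

$369,200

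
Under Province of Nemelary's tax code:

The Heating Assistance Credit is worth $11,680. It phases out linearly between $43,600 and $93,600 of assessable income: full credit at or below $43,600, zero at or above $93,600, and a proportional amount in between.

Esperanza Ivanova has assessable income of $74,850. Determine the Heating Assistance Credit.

$4,380

Heating Assistance Credit: $74,850 is $31,250 into a $50,000 phase-out range, leaving 18,750/50,000 of the credit: $11,680 × 18,750/50,000 = $4,380.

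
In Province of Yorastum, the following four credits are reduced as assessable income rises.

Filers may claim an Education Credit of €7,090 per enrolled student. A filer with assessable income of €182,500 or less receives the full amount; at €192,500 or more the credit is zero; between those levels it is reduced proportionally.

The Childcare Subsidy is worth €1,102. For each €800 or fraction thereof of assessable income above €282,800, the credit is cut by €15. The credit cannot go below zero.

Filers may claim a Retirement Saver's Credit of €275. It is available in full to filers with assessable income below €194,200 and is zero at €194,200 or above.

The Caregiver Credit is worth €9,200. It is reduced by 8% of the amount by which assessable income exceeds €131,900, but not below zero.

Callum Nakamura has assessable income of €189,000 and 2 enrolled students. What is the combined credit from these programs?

Education Credit: base = 2 × €7,090 = €14,180. €189,000 is €6,500 into a €10,000 phase-out range, leaving 3,500/10,000 of the credit: €14,180 × 3,500/10,000 = €4,963.
Childcare Subsidy: €189,000 is at or below the €282,800 threshold, so the full €1,102 applies.
Retirement Saver's Credit: €189,000 is below the €194,200 cutoff, so the full €275 applies.
Caregiver Credit: 8% of the €57,100 excess over €131,900 is €4,568; credit = €9,200 − €4,568 = €4,632.
Total: €4,963 + €1,102 + €275 + €4,632 = €10,972.

€10,972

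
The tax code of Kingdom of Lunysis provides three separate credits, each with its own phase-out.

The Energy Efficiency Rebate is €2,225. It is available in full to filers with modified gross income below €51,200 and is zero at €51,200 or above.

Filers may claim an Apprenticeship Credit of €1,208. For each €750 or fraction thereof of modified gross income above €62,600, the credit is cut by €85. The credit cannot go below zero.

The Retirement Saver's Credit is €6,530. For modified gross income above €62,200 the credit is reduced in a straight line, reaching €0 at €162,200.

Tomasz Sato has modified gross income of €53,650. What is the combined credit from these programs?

€7,738

Energy Efficiency Rebate: €53,650 meets or exceeds the €51,200 cutoff, so the credit is €0.
Apprenticeship Credit: €53,650 is at or below the €62,600 threshold, so the full €1,208 applies.
Retirement Saver's Credit: €53,650 is at or below the €62,200 threshold, so the full €6,530 applies.
Total: €0 + €1,208 + €6,530 = €7,738.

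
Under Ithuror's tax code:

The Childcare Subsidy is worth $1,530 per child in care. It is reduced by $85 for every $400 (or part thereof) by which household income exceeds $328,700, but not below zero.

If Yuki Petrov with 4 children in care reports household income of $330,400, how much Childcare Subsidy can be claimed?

Childcare Subsidy: base = 4 × $1,530 = $6,120. income exceeds $328,700 by $1,700, which is 5 full-or-partial $400 increments; reduction = 5 × $85 = $425, leaving $5,695.

$5,695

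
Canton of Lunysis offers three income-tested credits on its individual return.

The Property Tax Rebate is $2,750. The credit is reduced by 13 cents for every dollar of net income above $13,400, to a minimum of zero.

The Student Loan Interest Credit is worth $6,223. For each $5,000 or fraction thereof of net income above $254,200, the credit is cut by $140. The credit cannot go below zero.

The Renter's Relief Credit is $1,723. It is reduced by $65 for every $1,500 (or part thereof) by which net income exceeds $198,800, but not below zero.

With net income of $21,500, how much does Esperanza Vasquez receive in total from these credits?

Property Tax Rebate: 13% of the $8,100 excess over $13,400 is $1,053; credit = $2,750 − $1,053 = $1,697.
Student Loan Interest Credit: $21,500 is at or below the $254,200 threshold, so the full $6,223 applies.
Renter's Relief Credit: $21,500 is at or below the $198,800 threshold, so the full $1,723 applies.
Total: $1,697 + $6,223 + $1,723 = $9,643.

$9,643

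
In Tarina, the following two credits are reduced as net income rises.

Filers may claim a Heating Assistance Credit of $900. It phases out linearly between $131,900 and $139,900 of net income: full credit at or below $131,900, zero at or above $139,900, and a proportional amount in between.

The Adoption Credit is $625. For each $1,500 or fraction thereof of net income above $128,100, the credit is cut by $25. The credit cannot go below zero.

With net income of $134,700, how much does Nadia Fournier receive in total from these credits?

$1,085

Heating Assistance Credit: $134,700 is $2,800 into a $8,000 phase-out range, leaving 5,200/8,000 of the credit: $900 × 5,200/8,000 = $585.
Adoption Credit: income exceeds $128,100 by $6,600, which is 5 full-or-partial $1,500 increments; reduction = 5 × $25 = $125, leaving $500.
Total: $585 + $500 = $1,085.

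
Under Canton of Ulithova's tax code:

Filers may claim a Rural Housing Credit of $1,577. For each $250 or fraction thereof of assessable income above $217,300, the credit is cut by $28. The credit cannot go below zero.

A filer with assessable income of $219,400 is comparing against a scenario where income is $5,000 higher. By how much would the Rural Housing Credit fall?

At $219,400 — income exceeds $217,300 by $2,100, which is 9 full-or-partial $250 increments; reduction = 9 × $28 = $252, leaving $1,325.
At $224,400 — income exceeds $217,300 by $7,100, which is 29 full-or-partial $250 increments; reduction = 29 × $28 = $812, leaving $765.
Lost: $1,325 − $765 = $560.

$560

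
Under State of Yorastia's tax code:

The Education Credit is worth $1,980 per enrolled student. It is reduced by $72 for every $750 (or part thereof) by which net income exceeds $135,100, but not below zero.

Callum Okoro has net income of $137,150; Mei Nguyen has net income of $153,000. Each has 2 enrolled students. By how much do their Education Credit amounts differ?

$1,512

Callum ($137,150): Education Credit: base = 2 × $1,980 = $3,960. income exceeds $135,100 by $2,050, which is 3 full-or-partial $750 increments; reduction = 3 × $72 = $216, leaving $3,744.
Mei ($153,000): Education Credit: base = 2 × $1,980 = $3,960. income exceeds $135,100 by $17,900, which is 24 full-or-partial $750 increments; reduction = 24 × $72 = $1,728, leaving $2,232.
Difference: |$3,744 − $2,232| = $1,512.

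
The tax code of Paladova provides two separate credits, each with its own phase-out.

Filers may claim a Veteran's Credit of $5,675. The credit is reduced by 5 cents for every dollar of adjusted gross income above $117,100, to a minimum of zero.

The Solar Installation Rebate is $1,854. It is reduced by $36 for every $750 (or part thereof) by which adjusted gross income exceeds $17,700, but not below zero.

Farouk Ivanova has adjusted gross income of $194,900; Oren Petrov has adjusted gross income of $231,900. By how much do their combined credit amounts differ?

Farouk ($194,900): Veteran's Credit: 5% of the $77,800 excess over $117,100 is $3,890; credit = $5,675 − $3,890 = $1,785. Solar Installation Rebate: income exceeds $17,700 by $177,200 → 237 increments × $36 = $8,532 ≥ base, so the credit is $0. total $1,785 + $0 = $1,785
Oren ($231,900): Veteran's Credit: 5% of the $114,800 excess over $117,100 is $5,740 ≥ base, so the credit is $0. Solar Installation Rebate: income exceeds $17,700 by $214,200 → 286 increments × $36 = $10,296 ≥ base, so the credit is $0. total $0 + $0 = $0
Difference: |$1,785 − $0| = $1,785.

$1,785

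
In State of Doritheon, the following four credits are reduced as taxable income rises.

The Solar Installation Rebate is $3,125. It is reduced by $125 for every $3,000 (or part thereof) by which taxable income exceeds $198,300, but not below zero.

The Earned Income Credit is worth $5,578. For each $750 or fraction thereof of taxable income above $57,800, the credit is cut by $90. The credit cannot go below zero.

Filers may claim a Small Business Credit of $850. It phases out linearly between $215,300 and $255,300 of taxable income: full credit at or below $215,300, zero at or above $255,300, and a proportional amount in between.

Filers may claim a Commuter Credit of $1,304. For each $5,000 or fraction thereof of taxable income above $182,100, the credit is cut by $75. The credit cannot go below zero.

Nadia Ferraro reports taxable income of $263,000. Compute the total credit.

Solar Installation Rebate: income exceeds $198,300 by $64,700, which is 22 full-or-partial $3,000 increments; reduction = 22 × $125 = $2,750, leaving $375.
Earned Income Credit: income exceeds $57,800 by $205,200 → 274 increments × $90 = $24,660 ≥ base, so the credit is $0.
Small Business Credit: $263,000 is at or above $255,300, so the credit is $0.
Commuter Credit: income exceeds $182,100 by $80,900, which is 17 full-or-partial $5,000 increments; reduction = 17 × $75 = $1,275, leaving $29.
Total: $375 + $0 + $0 + $29 = $404.

$404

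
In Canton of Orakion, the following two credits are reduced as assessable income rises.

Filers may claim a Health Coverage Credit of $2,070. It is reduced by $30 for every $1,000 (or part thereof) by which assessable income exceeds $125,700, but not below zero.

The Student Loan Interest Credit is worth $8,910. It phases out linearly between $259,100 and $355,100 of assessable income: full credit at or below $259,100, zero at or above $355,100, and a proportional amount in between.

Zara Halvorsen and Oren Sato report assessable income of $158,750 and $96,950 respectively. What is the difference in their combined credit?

Zara ($158,750): Health Coverage Credit: income exceeds $125,700 by $33,050, which is 34 full-or-partial $1,000 increments; reduction = 34 × $30 = $1,020, leaving $1,050. Student Loan Interest Credit: $158,750 is at or below the $259,100 threshold, so the full $8,910 applies. total $1,050 + $8,910 = $9,960
Oren ($96,950): Health Coverage Credit: $96,950 is at or below the $125,700 threshold, so the full $2,070 applies. Student Loan Interest Credit: $96,950 is at or below the $259,100 threshold, so the full $8,910 applies. total $2,070 + $8,910 = $10,980
Difference: |$9,960 − $10,980| = $1,020.

$1,020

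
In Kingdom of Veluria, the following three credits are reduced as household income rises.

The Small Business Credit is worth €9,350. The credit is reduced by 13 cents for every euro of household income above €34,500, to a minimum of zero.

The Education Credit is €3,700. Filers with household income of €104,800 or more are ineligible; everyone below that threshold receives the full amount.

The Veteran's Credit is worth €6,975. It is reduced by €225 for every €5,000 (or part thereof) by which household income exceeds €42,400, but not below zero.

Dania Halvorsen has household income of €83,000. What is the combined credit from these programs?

€11,695

Small Business Credit: 13% of the €48,500 excess over €34,500 is €6,305; credit = €9,350 − €6,305 = €3,045.
Education Credit: €83,000 is below the €104,800 cutoff, so the full €3,700 applies.
Veteran's Credit: income exceeds €42,400 by €40,600, which is 9 full-or-partial €5,000 increments; reduction = 9 × €225 = €2,025, leaving €4,950.
Total: €3,045 + €3,700 + €4,950 = €11,695.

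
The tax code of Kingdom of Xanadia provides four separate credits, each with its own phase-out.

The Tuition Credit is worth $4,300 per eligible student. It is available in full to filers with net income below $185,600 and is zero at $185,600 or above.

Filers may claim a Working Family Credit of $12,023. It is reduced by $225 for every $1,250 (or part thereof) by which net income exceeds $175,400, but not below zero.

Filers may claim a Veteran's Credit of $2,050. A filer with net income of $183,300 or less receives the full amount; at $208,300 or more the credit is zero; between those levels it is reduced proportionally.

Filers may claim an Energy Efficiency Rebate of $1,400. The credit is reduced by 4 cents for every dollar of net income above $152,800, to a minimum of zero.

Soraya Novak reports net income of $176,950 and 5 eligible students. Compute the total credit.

$35,557

Tuition Credit: base = 5 × $4,300 = $21,500. $176,950 is below the $185,600 cutoff, so the full $21,500 applies.
Working Family Credit: income exceeds $175,400 by $1,550, which is 2 full-or-partial $1,250 increments; reduction = 2 × $225 = $450, leaving $11,573.
Veteran's Credit: $176,950 is at or below the $183,300 threshold, so the full $2,050 applies.
Energy Efficiency Rebate: 4% of the $24,150 excess over $152,800 is $966; credit = $1,400 − $966 = $434.
Total: $21,500 + $11,573 + $2,050 + $434 = $35,557.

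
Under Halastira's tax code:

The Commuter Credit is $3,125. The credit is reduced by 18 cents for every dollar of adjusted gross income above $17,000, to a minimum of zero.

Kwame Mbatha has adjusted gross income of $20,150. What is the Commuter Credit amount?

$2,558

Commuter Credit: 18% of the $3,150 excess over $17,000 is $567; credit = $3,125 − $567 = $2,558.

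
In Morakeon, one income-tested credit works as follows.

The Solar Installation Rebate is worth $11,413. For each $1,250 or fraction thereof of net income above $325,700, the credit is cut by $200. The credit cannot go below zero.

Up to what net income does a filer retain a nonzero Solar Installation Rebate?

After 57 increments the reduction is 57 × $200 = $11,400, leaving $13; one more increment wipes it out. Increment 57 ends at excess 57 × $1,250 = $71,250, so the highest qualifying income is $325,700 + $71,250 = $396,950.

$396,950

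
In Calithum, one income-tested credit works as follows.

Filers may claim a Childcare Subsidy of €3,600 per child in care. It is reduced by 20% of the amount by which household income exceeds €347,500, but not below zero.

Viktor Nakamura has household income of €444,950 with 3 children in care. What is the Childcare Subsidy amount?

€0

Childcare Subsidy: base = 3 × €3,600 = €10,800. 20% of the €97,450 excess over €347,500 is €19,490 ≥ base, so the credit is €0.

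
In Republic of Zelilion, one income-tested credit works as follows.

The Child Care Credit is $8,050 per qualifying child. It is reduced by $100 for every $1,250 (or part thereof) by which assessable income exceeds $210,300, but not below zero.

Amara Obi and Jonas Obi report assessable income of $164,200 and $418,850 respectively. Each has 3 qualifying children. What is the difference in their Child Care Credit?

Amara ($164,200): Child Care Credit: base = 3 × $8,050 = $24,150. $164,200 is at or below the $210,300 threshold, so the full $24,150 applies.
Jonas ($418,850): Child Care Credit: base = 3 × $8,050 = $24,150. income exceeds $210,300 by $208,550, which is 167 full-or-partial $1,250 increments; reduction = 167 × $100 = $16,700, leaving $7,450.
Difference: |$24,150 − $7,450| = $16,700.

$16,700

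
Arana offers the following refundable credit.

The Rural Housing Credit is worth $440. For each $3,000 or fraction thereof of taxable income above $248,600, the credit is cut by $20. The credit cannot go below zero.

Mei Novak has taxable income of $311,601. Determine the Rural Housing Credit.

$0

Rural Housing Credit: income exceeds $248,600 by $63,001 → 22 increments × $20 = $440 ≥ base, so the credit is $0.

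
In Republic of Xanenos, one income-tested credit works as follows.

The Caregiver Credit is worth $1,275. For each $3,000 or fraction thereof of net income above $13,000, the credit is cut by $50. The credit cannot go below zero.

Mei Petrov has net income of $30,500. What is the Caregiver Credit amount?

$975

Caregiver Credit: income exceeds $13,000 by $17,500, which is 6 full-or-partial $3,000 increments; reduction = 6 × $50 = $300, leaving $975.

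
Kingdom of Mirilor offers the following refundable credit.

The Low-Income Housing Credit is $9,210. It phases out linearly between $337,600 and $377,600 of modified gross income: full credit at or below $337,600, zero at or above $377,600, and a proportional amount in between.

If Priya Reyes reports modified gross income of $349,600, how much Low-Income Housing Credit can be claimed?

$6,447

Low-Income Housing Credit: $349,600 is $12,000 into a $40,000 phase-out range, leaving 28,000/40,000 of the credit: $9,210 × 28,000/40,000 = $6,447.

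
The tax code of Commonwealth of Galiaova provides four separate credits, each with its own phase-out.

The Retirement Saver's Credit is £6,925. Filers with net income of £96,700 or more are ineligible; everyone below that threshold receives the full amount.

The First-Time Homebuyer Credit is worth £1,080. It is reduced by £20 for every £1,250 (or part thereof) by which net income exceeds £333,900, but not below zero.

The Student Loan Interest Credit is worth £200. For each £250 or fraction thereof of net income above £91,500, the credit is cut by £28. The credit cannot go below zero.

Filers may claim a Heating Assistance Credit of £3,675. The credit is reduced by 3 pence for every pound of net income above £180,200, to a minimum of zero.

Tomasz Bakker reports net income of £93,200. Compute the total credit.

£11,684

Retirement Saver's Credit: £93,200 is below the £96,700 cutoff, so the full £6,925 applies.
First-Time Homebuyer Credit: £93,200 is at or below the £333,900 threshold, so the full £1,080 applies.
Student Loan Interest Credit: income exceeds £91,500 by £1,700, which is 7 full-or-partial £250 increments; reduction = 7 × £28 = £196, leaving £4.
Heating Assistance Credit: £93,200 is at or below the £180,200 threshold, so the full £3,675 applies.
Total: £6,925 + £1,080 + £4 + £3,675 = £11,684.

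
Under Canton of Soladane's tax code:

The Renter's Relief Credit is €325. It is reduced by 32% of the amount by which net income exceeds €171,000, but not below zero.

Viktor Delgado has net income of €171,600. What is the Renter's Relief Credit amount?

€133

Renter's Relief Credit: 32% of the €600 excess over €171,000 is €192; credit = €325 − €192 = €133.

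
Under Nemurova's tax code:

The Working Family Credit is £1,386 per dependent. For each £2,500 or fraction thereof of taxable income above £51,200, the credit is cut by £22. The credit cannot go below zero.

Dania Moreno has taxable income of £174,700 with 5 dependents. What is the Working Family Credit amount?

Working Family Credit: base = 5 × £1,386 = £6,930. income exceeds £51,200 by £123,500, which is 50 full-or-partial £2,500 increments; reduction = 50 × £22 = £1,100, leaving £5,830.

£5,830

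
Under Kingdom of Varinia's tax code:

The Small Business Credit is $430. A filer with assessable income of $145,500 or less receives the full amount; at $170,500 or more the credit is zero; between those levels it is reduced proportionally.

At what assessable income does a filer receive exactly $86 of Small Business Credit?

$86 is 86/430 of the full $430, so 344/430 of the $25,000 range has been used: income = $145,500 + $25,000 × 344/430 = $165,500.

$165,500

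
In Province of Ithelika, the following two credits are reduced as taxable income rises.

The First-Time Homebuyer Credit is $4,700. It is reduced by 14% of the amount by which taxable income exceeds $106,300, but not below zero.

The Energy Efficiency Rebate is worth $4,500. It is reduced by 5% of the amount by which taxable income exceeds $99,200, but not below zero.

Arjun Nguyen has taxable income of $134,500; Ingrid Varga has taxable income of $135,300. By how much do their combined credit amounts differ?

Arjun ($134,500): First-Time Homebuyer Credit: 14% of the $28,200 excess over $106,300 is $3,948; credit = $4,700 − $3,948 = $752. Energy Efficiency Rebate: 5% of the $35,300 excess over $99,200 is $1,765; credit = $4,500 − $1,765 = $2,735. total $752 + $2,735 = $3,487
Ingrid ($135,300): First-Time Homebuyer Credit: 14% of the $29,000 excess over $106,300 is $4,060; credit = $4,700 − $4,060 = $640. Energy Efficiency Rebate: 5% of the $36,100 excess over $99,200 is $1,805; credit = $4,500 − $1,805 = $2,695. total $640 + $2,695 = $3,335
Difference: |$3,487 − $3,335| = $152.

$152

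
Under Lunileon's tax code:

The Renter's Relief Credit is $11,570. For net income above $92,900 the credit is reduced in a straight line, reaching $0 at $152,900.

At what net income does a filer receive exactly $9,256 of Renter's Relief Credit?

$9,256 is 9,256/11,570 of the full $11,570, so 2,314/11,570 of the $60,000 range has been used: income = $92,900 + $60,000 × 2,314/11,570 = $104,900.

$104,900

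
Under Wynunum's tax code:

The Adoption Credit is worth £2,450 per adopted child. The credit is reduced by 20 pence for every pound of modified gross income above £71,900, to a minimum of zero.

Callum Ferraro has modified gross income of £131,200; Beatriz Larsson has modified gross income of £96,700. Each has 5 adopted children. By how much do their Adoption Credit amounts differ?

£6,900

Callum (£131,200): Adoption Credit: base = 5 × £2,450 = £12,250. 20% of the £59,300 excess over £71,900 is £11,860; credit = £12,250 − £11,860 = £390.
Beatriz (£96,700): Adoption Credit: base = 5 × £2,450 = £12,250. 20% of the £24,800 excess over £71,900 is £4,960; credit = £12,250 − £4,960 = £7,290.
Difference: |£390 − £7,290| = £6,900.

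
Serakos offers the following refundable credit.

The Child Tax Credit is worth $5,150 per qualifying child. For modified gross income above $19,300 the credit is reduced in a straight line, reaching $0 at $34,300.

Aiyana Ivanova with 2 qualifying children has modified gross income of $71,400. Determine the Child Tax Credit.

$0

Child Tax Credit: base = 2 × $5,150 = $10,300. $71,400 is at or above $34,300, so the credit is $0.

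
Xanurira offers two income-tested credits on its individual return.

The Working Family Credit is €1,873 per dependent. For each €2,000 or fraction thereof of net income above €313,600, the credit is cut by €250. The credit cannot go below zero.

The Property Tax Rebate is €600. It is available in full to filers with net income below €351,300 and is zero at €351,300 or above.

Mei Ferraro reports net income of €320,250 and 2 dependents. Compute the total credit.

Working Family Credit: base = 2 × €1,873 = €3,746. income exceeds €313,600 by €6,650, which is 4 full-or-partial €2,000 increments; reduction = 4 × €250 = €1,000, leaving €2,746.
Property Tax Rebate: €320,250 is below the €351,300 cutoff, so the full €600 applies.
Total: €2,746 + €600 = €3,346.

€3,346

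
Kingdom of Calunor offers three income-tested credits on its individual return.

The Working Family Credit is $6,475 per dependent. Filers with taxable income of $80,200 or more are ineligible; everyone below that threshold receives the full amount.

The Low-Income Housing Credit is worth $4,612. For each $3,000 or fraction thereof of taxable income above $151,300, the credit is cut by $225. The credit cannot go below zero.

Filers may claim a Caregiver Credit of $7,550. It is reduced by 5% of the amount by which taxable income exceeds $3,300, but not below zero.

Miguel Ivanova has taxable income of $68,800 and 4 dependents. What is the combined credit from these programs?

Working Family Credit: base = 4 × $6,475 = $25,900. $68,800 is below the $80,200 cutoff, so the full $25,900 applies.
Low-Income Housing Credit: $68,800 is at or below the $151,300 threshold, so the full $4,612 applies.
Caregiver Credit: 5% of the $65,500 excess over $3,300 is $3,275; credit = $7,550 − $3,275 = $4,275.
Total: $25,900 + $4,612 + $4,275 = $34,787.

$34,787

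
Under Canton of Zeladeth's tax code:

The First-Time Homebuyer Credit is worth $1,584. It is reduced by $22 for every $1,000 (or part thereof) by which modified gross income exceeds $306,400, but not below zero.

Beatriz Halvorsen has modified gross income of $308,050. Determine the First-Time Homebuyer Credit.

$1,540

First-Time Homebuyer Credit: income exceeds $306,400 by $1,650, which is 2 full-or-partial $1,000 increments; reduction = 2 × $22 = $44, leaving $1,540.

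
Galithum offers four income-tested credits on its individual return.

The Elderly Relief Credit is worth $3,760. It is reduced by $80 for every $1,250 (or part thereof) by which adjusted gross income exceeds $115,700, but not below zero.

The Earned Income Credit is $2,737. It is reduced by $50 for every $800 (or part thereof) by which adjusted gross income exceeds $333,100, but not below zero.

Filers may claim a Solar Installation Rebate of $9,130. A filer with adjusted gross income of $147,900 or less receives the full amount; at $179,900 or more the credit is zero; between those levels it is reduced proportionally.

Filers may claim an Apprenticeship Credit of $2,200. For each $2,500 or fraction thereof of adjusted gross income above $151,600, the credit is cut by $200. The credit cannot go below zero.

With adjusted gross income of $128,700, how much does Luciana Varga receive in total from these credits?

Elderly Relief Credit: income exceeds $115,700 by $13,000, which is 11 full-or-partial $1,250 increments; reduction = 11 × $80 = $880, leaving $2,880.
Earned Income Credit: $128,700 is at or below the $333,100 threshold, so the full $2,737 applies.
Solar Installation Rebate: $128,700 is at or below the $147,900 threshold, so the full $9,130 applies.
Apprenticeship Credit: $128,700 is at or below the $151,600 threshold, so the full $2,200 applies.
Total: $2,880 + $2,737 + $9,130 + $2,200 = $16,947.

$16,947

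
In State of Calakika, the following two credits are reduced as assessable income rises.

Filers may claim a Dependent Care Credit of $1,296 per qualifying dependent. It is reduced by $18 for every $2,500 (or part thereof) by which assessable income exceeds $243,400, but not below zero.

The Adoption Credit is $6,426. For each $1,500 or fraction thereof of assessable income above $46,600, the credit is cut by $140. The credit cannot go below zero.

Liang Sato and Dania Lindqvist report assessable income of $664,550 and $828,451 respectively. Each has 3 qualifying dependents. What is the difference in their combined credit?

$846

Liang ($664,550): Dependent Care Credit: base = 3 × $1,296 = $3,888. income exceeds $243,400 by $421,150, which is 169 full-or-partial $2,500 increments; reduction = 169 × $18 = $3,042, leaving $846. Adoption Credit: income exceeds $46,600 by $617,950 → 412 increments × $140 = $57,680 ≥ base, so the credit is $0. total $846 + $0 = $846
Dania ($828,451): Dependent Care Credit: base = 3 × $1,296 = $3,888. income exceeds $243,400 by $585,051 → 235 increments × $18 = $4,230 ≥ base, so the credit is $0. Adoption Credit: income exceeds $46,600 by $781,851 → 522 increments × $140 = $73,080 ≥ base, so the credit is $0. total $0 + $0 = $0
Difference: |$846 − $0| = $846.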